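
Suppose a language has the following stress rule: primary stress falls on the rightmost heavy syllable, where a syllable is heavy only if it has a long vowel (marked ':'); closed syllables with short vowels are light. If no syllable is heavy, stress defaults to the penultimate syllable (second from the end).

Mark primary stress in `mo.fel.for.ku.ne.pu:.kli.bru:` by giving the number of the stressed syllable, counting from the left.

8

Weights: 1 mo L, 2 fel L, 3 for L, 4 ku L, 5 ne L, 6 pu: H, 7 kli L, 8 bru: H.
Heavy syllables in the domain: 6, 8. The rightmost is syllable 8 (bru:).
Primary stress: syllable 8 → mo.fel.for.ku.ne.pu:.kli.ˈbru:.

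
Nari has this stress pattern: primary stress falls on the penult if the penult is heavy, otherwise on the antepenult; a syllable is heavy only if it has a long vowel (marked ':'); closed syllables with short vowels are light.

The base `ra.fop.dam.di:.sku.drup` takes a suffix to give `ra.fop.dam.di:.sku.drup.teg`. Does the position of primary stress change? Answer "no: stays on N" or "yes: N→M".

Base `ra.fop.dam.di:.sku.drup` (6 syllables):
  Weights: 4 di: H, 5 sku L, 6 drup L.
  The penult (syllable 5, sku) is light, so stress falls on the antepenult (syllable 4, di:).
  → primary stress on syllable 4.
Suffixed `ra.fop.dam.di:.sku.drup.teg` (7 syllables):
  Weights: 5 sku L, 6 drup L, 7 teg L.
  The penult (syllable 6, drup) is light, so stress falls on the antepenult (syllable 5, sku).
  → primary stress on syllable 5.

yes: 4→5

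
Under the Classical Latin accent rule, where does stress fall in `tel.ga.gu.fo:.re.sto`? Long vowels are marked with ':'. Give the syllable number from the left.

4

Classical Latin: stress the penult if heavy (long vowel or closed), else the antepenult.
Weights: 4 fo: H, 5 re L, 6 sto L.
The penult (syllable 5, re) is light, so stress falls on the antepenult (syllable 4, fo:).
Stress on syllable 4: tel.ga.gu.ˈfo:.re.sto.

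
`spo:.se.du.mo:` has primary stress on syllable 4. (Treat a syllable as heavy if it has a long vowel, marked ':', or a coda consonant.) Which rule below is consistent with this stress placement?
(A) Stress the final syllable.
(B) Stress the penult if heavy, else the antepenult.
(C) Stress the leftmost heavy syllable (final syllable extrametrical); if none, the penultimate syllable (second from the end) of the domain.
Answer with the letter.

A

Rule A → syllable 4 ✓.
Rule B → syllable 2 (observed: 4).
Rule C → syllable 1 (observed: 4).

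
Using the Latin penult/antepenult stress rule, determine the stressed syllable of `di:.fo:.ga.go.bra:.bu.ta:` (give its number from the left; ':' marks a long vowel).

Classical Latin: stress the penult if heavy (long vowel or closed), else the antepenult.
Weights: 5 bra: H, 6 bu L, 7 ta: H.
The penult (syllable 6, bu) is light, so stress falls on the antepenult (syllable 5, bra:).
Stress on syllable 5: di:.fo:.ga.go.ˈbra:.bu.ta:.

5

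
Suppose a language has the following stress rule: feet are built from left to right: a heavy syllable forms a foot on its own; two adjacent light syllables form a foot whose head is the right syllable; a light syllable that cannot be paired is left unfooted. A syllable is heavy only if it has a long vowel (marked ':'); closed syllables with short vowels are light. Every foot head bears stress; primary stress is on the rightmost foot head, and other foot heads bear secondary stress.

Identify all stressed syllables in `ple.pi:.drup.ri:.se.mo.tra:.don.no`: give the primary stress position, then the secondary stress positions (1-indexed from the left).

Weights: 1 ple L, 2 pi: H, 3 drup L, 4 ri: H, 5 se L, 6 mo L, 7 tra: H, 8 don L, 9 no L.
Parse left to right (heavy = foot alone; LL = one foot; stranded L unfooted): ple (ˈpi:) drup (ˈri:) (se.ˈmo) (ˈtra:) (don.ˈno).
Foot heads: 2, 4, 6, 7, 9.
Primary stress on the rightmost head = syllable 9.
Secondary stress on 2, 4, 6, 7: ple.ˌpi:.drup.ˌri:.se.ˌmo.ˌtra:.don.ˈno.

primary 9, secondary 2, 4, 6, 7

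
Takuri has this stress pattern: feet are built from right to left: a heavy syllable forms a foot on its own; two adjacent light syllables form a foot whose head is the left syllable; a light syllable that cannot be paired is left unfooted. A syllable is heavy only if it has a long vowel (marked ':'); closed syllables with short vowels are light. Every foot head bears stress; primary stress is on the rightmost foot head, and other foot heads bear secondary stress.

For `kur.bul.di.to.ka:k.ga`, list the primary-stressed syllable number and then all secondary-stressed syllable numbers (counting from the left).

primary 5, secondary 1, 3

Weights: 1 kur L, 2 bul L, 3 di L, 4 to L, 5 ka:k H, 6 ga L.
Parse right to left (heavy = foot alone; LL = one foot; stranded L unfooted): (ˈkur.bul) (ˈdi.to) (ˈka:k) ga.
Foot heads: 1, 3, 5.
Primary stress on the rightmost head = syllable 5.
Secondary stress on 1, 3: ˌkur.bul.ˌdi.to.ˈka:k.ga.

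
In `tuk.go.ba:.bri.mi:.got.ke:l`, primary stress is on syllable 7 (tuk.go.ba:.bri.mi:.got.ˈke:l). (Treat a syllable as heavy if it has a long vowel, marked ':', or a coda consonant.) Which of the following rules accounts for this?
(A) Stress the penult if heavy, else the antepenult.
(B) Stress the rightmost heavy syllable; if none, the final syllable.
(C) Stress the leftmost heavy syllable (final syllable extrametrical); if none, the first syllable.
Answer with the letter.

B

Rule A → syllable 6 (observed: 7).
Rule B → syllable 7 ✓.
Rule C → syllable 1 (observed: 7).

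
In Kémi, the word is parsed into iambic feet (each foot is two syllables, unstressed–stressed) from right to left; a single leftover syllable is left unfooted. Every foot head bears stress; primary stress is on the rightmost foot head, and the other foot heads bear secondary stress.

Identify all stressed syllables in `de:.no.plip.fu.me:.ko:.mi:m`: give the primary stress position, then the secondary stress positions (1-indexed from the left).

primary 7, secondary 3, 5

Parse right to left into iambic (σˈσ) feet: de: (no.ˈplip) (fu.ˈme:) (ko:.ˈmi:m). Syllable 1 is left unfooted.
Foot heads (stressed positions): 3, 5, 7.
End Rule Rightmost: primary stress on the rightmost head = syllable 7.
Secondary stress on 3, 5: de:.no.ˌplip.fu.ˌme:.ko:.ˈmi:m.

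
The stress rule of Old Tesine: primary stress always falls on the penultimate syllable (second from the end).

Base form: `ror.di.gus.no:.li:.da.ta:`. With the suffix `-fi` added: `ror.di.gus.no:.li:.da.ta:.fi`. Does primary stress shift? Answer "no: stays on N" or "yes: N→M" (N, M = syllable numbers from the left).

yes: 6→7

Base `ror.di.gus.no:.li:.da.ta:` (7 syllables):
  The word has 7 syllables; the penultimate syllable (second from the end) is syllable 6 (da).
  → primary stress on syllable 6.
Suffixed `ror.di.gus.no:.li:.da.ta:.fi` (8 syllables):
  The word has 8 syllables; the penultimate syllable (second from the end) is syllable 7 (ta:).
  → primary stress on syllable 7.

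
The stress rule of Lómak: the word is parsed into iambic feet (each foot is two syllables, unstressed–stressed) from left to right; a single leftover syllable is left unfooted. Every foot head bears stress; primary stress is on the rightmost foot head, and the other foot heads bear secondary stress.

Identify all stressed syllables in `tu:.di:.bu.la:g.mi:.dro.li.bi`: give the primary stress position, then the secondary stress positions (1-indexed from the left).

Parse left to right into iambic (σˈσ) feet: (tu:.ˈdi:) (bu.ˈla:g) (mi:.ˈdro) (li.ˈbi).
Foot heads (stressed positions): 2, 4, 6, 8.
End Rule Rightmost: primary stress on the rightmost head = syllable 8.
Secondary stress on 2, 4, 6: tu:.ˌdi:.bu.ˌla:g.mi:.ˌdro.li.ˈbi.

primary 8, secondary 2, 4, 6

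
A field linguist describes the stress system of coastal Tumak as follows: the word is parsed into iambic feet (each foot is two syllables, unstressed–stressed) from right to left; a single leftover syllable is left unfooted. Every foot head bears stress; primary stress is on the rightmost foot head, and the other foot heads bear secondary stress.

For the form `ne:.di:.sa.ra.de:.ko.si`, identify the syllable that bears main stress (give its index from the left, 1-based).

7

Parse right to left into iambic (σˈσ) feet: ne: (di:.ˈsa) (ra.ˈde:) (ko.ˈsi). Syllable 1 is left unfooted.
Foot heads (stressed positions): 3, 5, 7.
End Rule Rightmost: primary stress on the rightmost head = syllable 7.
Primary stress: syllable 7 → ne:.di:.sa.ra.de:.ko.ˈsi.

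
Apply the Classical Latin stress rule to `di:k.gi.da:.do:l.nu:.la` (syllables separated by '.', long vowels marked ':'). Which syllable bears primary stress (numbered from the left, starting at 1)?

5

Classical Latin: stress the penult if heavy (long vowel or closed), else the antepenult.
Weights: 4 do:l H, 5 nu: H, 6 la L.
The penult (syllable 5, nu:) is heavy, so it takes stress.
Stress on syllable 5: di:k.gi.da:.do:l.ˈnu:.la.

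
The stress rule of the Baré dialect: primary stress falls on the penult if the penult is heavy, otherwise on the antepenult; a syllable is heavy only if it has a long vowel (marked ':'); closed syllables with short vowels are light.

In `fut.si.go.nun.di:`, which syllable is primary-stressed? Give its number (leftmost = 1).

3

Weights: 3 go L, 4 nun L, 5 di: H.
The penult (syllable 4, nun) is light, so stress falls on the antepenult (syllable 3, go).
Primary stress: syllable 3 → fut.si.ˈgo.nun.di:.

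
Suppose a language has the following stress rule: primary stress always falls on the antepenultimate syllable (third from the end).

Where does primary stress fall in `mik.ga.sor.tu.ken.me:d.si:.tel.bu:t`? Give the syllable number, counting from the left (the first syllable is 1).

The word has 9 syllables; the antepenultimate syllable (third from the end) is syllable 7 (si:).
Primary stress: syllable 7 → mik.ga.sor.tu.ken.me:d.ˈsi:.tel.bu:t.

7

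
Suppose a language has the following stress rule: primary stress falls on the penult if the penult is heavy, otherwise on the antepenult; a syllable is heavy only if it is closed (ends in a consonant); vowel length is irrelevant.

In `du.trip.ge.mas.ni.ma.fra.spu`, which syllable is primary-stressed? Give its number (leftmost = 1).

Weights: 6 ma L, 7 fra L, 8 spu L.
The penult (syllable 7, fra) is light, so stress falls on the antepenult (syllable 6, ma).
Primary stress: syllable 6 → du.trip.ge.mas.ni.ˈma.fra.spu.

6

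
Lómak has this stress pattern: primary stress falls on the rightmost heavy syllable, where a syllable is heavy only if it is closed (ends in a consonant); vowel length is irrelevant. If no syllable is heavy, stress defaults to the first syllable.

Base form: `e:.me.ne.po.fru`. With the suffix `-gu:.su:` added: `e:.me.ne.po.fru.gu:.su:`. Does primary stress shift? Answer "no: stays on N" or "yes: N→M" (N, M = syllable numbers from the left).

Base `e:.me.ne.po.fru` (5 syllables):
  Weights: 1 e: L, 2 me L, 3 ne L, 4 po L, 5 fru L.
  No heavy syllable in the domain; default to the first syllable = syllable 1.
  → primary stress on syllable 1.
Suffixed `e:.me.ne.po.fru.gu:.su:` (7 syllables):
  Weights: 1 e: L, 2 me L, 3 ne L, 4 po L, 5 fru L, 6 gu: L, 7 su: L.
  No heavy syllable in the domain; default to the first syllable = syllable 1.
  → primary stress on syllable 1.

no: stays on 1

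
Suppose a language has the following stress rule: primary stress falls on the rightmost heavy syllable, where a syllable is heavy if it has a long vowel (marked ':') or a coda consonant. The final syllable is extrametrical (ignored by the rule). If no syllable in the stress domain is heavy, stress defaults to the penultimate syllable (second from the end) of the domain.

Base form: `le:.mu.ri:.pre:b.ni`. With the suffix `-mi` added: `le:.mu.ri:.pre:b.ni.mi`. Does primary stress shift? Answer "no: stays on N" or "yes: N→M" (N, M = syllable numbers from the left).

Base `le:.mu.ri:.pre:b.ni` (5 syllables):
  The final syllable (5, ni) is extrametrical; the stress domain is syllables 1–4.
  Weights: 1 le: H, 2 mu L, 3 ri: H, 4 pre:b H.
  Heavy syllables in the domain: 1, 3, 4. The rightmost is syllable 4 (pre:b).
  → primary stress on syllable 4.
Suffixed `le:.mu.ri:.pre:b.ni.mi` (6 syllables):
  The final syllable (6, mi) is extrametrical; the stress domain is syllables 1–5.
  Weights: 1 le: H, 2 mu L, 3 ri: H, 4 pre:b H, 5 ni L.
  Heavy syllables in the domain: 1, 3, 4. The rightmost is syllable 4 (pre:b).
  → primary stress on syllable 4.

no: stays on 4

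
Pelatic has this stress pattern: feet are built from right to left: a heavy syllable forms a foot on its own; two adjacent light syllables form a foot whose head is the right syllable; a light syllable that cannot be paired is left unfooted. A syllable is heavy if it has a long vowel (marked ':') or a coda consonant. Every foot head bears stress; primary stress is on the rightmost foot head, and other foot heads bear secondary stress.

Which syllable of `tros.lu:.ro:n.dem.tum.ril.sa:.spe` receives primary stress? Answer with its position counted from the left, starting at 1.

7

Weights: 1 tros H, 2 lu: H, 3 ro:n H, 4 dem H, 5 tum H, 6 ril H, 7 sa: H, 8 spe L.
Parse right to left (heavy = foot alone; LL = one foot; stranded L unfooted): (ˈtros) (ˈlu:) (ˈro:n) (ˈdem) (ˈtum) (ˈril) (ˈsa:) spe.
Foot heads: 1, 2, 3, 4, 5, 6, 7.
Primary stress on the rightmost head = syllable 7.
Primary stress: syllable 7 → tros.lu:.ro:n.dem.tum.ril.ˈsa:.spe.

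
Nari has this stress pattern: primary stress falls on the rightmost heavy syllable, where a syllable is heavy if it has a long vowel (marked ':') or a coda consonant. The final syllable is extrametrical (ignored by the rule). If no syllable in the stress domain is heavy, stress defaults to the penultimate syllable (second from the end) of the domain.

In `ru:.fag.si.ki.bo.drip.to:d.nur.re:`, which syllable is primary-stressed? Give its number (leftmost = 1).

The final syllable (9, re:) is extrametrical; the stress domain is syllables 1–8.
Weights: 1 ru: H, 2 fag H, 3 si L, 4 ki L, 5 bo L, 6 drip H, 7 to:d H, 8 nur H.
Heavy syllables in the domain: 1, 2, 6, 7, 8. The rightmost is syllable 8 (nur).
Primary stress: syllable 8 → ru:.fag.si.ki.bo.drip.to:d.ˈnur.re:.

8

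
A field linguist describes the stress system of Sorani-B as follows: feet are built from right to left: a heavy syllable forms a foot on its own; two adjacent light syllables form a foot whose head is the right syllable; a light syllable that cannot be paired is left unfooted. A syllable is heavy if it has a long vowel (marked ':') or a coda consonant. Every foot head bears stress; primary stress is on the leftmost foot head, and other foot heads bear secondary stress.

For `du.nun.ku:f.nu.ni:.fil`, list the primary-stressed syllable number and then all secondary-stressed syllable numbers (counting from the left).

Weights: 1 du L, 2 nun H, 3 ku:f H, 4 nu L, 5 ni: H, 6 fil H.
Parse right to left (heavy = foot alone; LL = one foot; stranded L unfooted): du (ˈnun) (ˈku:f) nu (ˈni:) (ˈfil).
Foot heads: 2, 3, 5, 6.
Primary stress on the leftmost head = syllable 2.
Secondary stress on 3, 5, 6: du.ˈnun.ˌku:f.nu.ˌni:.ˌfil.

primary 2, secondary 3, 5, 6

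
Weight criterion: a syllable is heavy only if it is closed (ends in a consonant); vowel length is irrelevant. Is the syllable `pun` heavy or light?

`pun`: short vowel, closed (coda /n/). Closed (coda /n/) → heavy.

heavy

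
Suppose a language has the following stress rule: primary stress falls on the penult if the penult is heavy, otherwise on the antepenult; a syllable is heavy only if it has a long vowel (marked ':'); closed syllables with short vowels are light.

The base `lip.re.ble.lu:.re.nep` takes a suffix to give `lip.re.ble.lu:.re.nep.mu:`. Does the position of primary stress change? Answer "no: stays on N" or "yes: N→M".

Base `lip.re.ble.lu:.re.nep` (6 syllables):
  Weights: 4 lu: H, 5 re L, 6 nep L.
  The penult (syllable 5, re) is light, so stress falls on the antepenult (syllable 4, lu:).
  → primary stress on syllable 4.
Suffixed `lip.re.ble.lu:.re.nep.mu:` (7 syllables):
  Weights: 5 re L, 6 nep L, 7 mu: H.
  The penult (syllable 6, nep) is light, so stress falls on the antepenult (syllable 5, re).
  → primary stress on syllable 5.

yes: 4→5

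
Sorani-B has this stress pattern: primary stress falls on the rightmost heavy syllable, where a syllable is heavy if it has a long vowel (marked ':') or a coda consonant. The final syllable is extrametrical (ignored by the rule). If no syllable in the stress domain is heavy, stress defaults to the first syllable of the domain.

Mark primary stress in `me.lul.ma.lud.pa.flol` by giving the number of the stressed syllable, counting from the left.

4

The final syllable (6, flol) is extrametrical; the stress domain is syllables 1–5.
Weights: 1 me L, 2 lul H, 3 ma L, 4 lud H, 5 pa L.
Heavy syllables in the domain: 2, 4. The rightmost is syllable 4 (lud).
Primary stress: syllable 4 → me.lul.ma.ˈlud.pa.flol.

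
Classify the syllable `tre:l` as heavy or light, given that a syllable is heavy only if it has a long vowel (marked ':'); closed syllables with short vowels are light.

`tre:l`: long vowel, closed (coda /l/). Long vowel → heavy.

heavy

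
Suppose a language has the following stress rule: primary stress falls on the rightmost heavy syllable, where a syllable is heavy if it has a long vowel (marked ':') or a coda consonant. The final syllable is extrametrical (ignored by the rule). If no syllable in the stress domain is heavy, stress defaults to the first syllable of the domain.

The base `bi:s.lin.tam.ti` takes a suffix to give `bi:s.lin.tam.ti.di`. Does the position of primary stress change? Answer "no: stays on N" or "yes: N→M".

no: stays on 3

Base `bi:s.lin.tam.ti` (4 syllables):
  The final syllable (4, ti) is extrametrical; the stress domain is syllables 1–3.
  Weights: 1 bi:s H, 2 lin H, 3 tam H.
  Heavy syllables in the domain: 1, 2, 3. The rightmost is syllable 3 (tam).
  → primary stress on syllable 3.
Suffixed `bi:s.lin.tam.ti.di` (5 syllables):
  The final syllable (5, di) is extrametrical; the stress domain is syllables 1–4.
  Weights: 1 bi:s H, 2 lin H, 3 tam H, 4 ti L.
  Heavy syllables in the domain: 1, 2, 3. The rightmost is syllable 3 (tam).
  → primary stress on syllable 3.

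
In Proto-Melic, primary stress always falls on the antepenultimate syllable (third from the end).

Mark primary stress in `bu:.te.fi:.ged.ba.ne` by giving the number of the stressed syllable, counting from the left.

The word has 6 syllables; the antepenultimate syllable (third from the end) is syllable 4 (ged).
Primary stress: syllable 4 → bu:.te.fi:.ˈged.ba.ne.

4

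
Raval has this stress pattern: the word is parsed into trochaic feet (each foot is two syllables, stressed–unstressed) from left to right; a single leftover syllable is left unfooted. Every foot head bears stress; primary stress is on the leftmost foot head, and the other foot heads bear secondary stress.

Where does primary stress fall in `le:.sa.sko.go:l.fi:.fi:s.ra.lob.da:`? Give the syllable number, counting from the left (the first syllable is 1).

Parse left to right into trochaic (ˈσσ) feet: (ˈle:.sa) (ˈsko.go:l) (ˈfi:.fi:s) (ˈra.lob) da:. Syllable 9 is left unfooted.
Foot heads (stressed positions): 1, 3, 5, 7.
End Rule Leftmost: primary stress on the leftmost head = syllable 1.
Primary stress: syllable 1 → ˈle:.sa.sko.go:l.fi:.fi:s.ra.lob.da:.

1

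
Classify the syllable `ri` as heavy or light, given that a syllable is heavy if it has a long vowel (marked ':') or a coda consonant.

light

`ri`: short vowel, open (no coda). Short vowel, open → light.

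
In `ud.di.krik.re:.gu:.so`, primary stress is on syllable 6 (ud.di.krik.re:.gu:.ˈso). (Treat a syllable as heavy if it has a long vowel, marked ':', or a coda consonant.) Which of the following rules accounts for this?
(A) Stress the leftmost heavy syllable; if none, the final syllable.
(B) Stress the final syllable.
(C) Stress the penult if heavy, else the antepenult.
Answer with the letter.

B

Rule A → syllable 1 (observed: 6).
Rule B → syllable 6 ✓.
Rule C → syllable 5 (observed: 6).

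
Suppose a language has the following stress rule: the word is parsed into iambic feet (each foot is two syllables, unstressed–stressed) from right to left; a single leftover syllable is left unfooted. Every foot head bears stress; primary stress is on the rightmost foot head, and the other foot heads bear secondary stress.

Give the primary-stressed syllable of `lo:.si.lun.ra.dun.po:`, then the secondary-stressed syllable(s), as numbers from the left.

Parse right to left into iambic (σˈσ) feet: (lo:.ˈsi) (lun.ˈra) (dun.ˈpo:).
Foot heads (stressed positions): 2, 4, 6.
End Rule Rightmost: primary stress on the rightmost head = syllable 6.
Secondary stress on 2, 4: lo:.ˌsi.lun.ˌra.dun.ˈpo:.

primary 6, secondary 2, 4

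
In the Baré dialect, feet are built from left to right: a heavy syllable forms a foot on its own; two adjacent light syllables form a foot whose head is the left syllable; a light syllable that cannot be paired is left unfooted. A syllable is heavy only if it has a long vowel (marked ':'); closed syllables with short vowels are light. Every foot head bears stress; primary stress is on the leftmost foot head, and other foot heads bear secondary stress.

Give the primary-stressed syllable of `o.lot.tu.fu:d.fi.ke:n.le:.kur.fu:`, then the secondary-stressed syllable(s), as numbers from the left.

primary 1, secondary 4, 6, 7, 9

Weights: 1 o L, 2 lot L, 3 tu L, 4 fu:d H, 5 fi L, 6 ke:n H, 7 le: H, 8 kur L, 9 fu: H.
Parse left to right (heavy = foot alone; LL = one foot; stranded L unfooted): (ˈo.lot) tu (ˈfu:d) fi (ˈke:n) (ˈle:) kur (ˈfu:).
Foot heads: 1, 4, 6, 7, 9.
Primary stress on the leftmost head = syllable 1.
Secondary stress on 4, 6, 7, 9: ˈo.lot.tu.ˌfu:d.fi.ˌke:n.ˌle:.kur.ˌfu:.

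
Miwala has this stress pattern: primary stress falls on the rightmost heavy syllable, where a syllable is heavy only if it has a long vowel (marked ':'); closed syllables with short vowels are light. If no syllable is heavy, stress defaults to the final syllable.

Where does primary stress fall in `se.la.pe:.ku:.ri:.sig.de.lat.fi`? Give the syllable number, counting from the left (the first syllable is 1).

5

Weights: 1 se L, 2 la L, 3 pe: H, 4 ku: H, 5 ri: H, 6 sig L, 7 de L, 8 lat L, 9 fi L.
Heavy syllables in the domain: 3, 4, 5. The rightmost is syllable 5 (ri:).
Primary stress: syllable 5 → se.la.pe:.ku:.ˈri:.sig.de.lat.fi.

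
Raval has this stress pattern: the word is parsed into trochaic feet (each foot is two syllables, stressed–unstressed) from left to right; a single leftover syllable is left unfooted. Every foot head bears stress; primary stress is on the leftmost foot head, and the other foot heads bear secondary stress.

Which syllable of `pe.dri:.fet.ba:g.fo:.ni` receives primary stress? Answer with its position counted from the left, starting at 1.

1

Parse left to right into trochaic (ˈσσ) feet: (ˈpe.dri:) (ˈfet.ba:g) (ˈfo:.ni).
Foot heads (stressed positions): 1, 3, 5.
End Rule Leftmost: primary stress on the leftmost head = syllable 1.
Primary stress: syllable 1 → ˈpe.dri:.fet.ba:g.fo:.ni.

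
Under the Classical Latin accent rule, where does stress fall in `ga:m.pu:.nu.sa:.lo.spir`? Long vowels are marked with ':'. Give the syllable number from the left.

Classical Latin: stress the penult if heavy (long vowel or closed), else the antepenult.
Weights: 4 sa: H, 5 lo L, 6 spir H.
The penult (syllable 5, lo) is light, so stress falls on the antepenult (syllable 4, sa:).
Stress on syllable 4: ga:m.pu:.nu.ˈsa:.lo.spir.

4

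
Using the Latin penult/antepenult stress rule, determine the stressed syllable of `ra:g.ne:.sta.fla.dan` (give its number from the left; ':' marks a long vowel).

Classical Latin: stress the penult if heavy (long vowel or closed), else the antepenult.
Weights: 3 sta L, 4 fla L, 5 dan H.
The penult (syllable 4, fla) is light, so stress falls on the antepenult (syllable 3, sta).
Stress on syllable 3: ra:g.ne:.ˈsta.fla.dan.

3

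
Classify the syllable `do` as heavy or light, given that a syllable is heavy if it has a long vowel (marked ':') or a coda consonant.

`do`: short vowel, open (no coda). Short vowel, open → light.

light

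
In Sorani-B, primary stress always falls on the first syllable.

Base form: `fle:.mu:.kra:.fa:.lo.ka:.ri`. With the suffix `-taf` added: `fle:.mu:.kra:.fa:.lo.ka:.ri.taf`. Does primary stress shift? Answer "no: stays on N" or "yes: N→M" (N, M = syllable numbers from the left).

no: stays on 1

Base `fle:.mu:.kra:.fa:.lo.ka:.ri` (7 syllables):
  The word has 7 syllables; the first syllable is syllable 1 (fle:).
  → primary stress on syllable 1.
Suffixed `fle:.mu:.kra:.fa:.lo.ka:.ri.taf` (8 syllables):
  The word has 8 syllables; the first syllable is syllable 1 (fle:).
  → primary stress on syllable 1.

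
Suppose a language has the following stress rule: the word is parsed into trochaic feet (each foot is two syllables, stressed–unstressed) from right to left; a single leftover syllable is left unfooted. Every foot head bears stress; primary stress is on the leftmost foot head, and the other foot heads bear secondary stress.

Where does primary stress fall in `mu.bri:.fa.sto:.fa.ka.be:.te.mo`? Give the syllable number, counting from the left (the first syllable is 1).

2

Parse right to left into trochaic (ˈσσ) feet: mu (ˈbri:.fa) (ˈsto:.fa) (ˈka.be:) (ˈte.mo). Syllable 1 is left unfooted.
Foot heads (stressed positions): 2, 4, 6, 8.
End Rule Leftmost: primary stress on the leftmost head = syllable 2.
Primary stress: syllable 2 → mu.ˈbri:.fa.sto:.fa.ka.be:.te.mo.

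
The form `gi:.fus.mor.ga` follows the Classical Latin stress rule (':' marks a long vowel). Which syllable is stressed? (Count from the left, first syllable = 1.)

3

Classical Latin: stress the penult if heavy (long vowel or closed), else the antepenult.
Weights: 2 fus H, 3 mor H, 4 ga L.
The penult (syllable 3, mor) is heavy, so it takes stress.
Stress on syllable 3: gi:.fus.ˈmor.ga.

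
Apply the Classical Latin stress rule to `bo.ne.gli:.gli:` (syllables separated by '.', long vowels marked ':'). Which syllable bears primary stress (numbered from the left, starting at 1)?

Classical Latin: stress the penult if heavy (long vowel or closed), else the antepenult.
Weights: 2 ne L, 3 gli: H, 4 gli: H.
The penult (syllable 3, gli:) is heavy, so it takes stress.
Stress on syllable 3: bo.ne.ˈgli:.gli:.

3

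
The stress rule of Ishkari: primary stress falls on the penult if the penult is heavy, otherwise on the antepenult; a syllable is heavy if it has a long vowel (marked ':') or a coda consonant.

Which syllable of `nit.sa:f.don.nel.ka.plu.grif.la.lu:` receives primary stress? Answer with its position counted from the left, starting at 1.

7

Weights: 7 grif H, 8 la L, 9 lu: H.
The penult (syllable 8, la) is light, so stress falls on the antepenult (syllable 7, grif).
Primary stress: syllable 7 → nit.sa:f.don.nel.ka.plu.ˈgrif.la.lu:.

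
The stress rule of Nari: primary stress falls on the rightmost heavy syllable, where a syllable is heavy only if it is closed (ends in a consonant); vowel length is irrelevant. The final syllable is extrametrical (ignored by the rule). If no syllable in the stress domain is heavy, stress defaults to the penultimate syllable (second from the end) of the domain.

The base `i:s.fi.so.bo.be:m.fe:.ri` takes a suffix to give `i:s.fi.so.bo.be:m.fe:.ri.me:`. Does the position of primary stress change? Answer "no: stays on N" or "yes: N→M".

Base `i:s.fi.so.bo.be:m.fe:.ri` (7 syllables):
  The final syllable (7, ri) is extrametrical; the stress domain is syllables 1–6.
  Weights: 1 i:s H, 2 fi L, 3 so L, 4 bo L, 5 be:m H, 6 fe: L.
  Heavy syllables in the domain: 1, 5. The rightmost is syllable 5 (be:m).
  → primary stress on syllable 5.
Suffixed `i:s.fi.so.bo.be:m.fe:.ri.me:` (8 syllables):
  The final syllable (8, me:) is extrametrical; the stress domain is syllables 1–7.
  Weights: 1 i:s H, 2 fi L, 3 so L, 4 bo L, 5 be:m H, 6 fe: L, 7 ri L.
  Heavy syllables in the domain: 1, 5. The rightmost is syllable 5 (be:m).
  → primary stress on syllable 5.

no: stays on 5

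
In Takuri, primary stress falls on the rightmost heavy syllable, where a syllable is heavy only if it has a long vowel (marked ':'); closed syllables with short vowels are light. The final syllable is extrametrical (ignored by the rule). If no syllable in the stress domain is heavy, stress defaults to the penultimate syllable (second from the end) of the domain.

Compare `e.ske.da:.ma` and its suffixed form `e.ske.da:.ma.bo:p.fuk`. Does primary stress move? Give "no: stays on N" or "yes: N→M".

yes: 3→5

Base `e.ske.da:.ma` (4 syllables):
  The final syllable (4, ma) is extrametrical; the stress domain is syllables 1–3.
  Weights: 1 e L, 2 ske L, 3 da: H.
  Heavy syllables in the domain: 3. The rightmost is syllable 3 (da:).
  → primary stress on syllable 3.
Suffixed `e.ske.da:.ma.bo:p.fuk` (6 syllables):
  The final syllable (6, fuk) is extrametrical; the stress domain is syllables 1–5.
  Weights: 1 e L, 2 ske L, 3 da: H, 4 ma L, 5 bo:p H.
  Heavy syllables in the domain: 3, 5. The rightmost is syllable 5 (bo:p).
  → primary stress on syllable 5.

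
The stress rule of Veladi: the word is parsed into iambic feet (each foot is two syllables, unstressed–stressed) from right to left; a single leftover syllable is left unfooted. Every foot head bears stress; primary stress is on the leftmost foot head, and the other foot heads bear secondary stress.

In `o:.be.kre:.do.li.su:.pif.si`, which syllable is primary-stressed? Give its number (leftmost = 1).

2

Parse right to left into iambic (σˈσ) feet: (o:.ˈbe) (kre:.ˈdo) (li.ˈsu:) (pif.ˈsi).
Foot heads (stressed positions): 2, 4, 6, 8.
End Rule Leftmost: primary stress on the leftmost head = syllable 2.
Primary stress: syllable 2 → o:.ˈbe.kre:.do.li.su:.pif.si.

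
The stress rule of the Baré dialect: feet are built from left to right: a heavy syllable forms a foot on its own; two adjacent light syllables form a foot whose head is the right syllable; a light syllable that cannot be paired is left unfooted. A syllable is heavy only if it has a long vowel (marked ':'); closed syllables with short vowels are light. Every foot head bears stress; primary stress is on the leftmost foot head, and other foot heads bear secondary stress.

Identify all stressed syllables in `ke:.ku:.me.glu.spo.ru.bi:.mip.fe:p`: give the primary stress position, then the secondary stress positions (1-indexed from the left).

Weights: 1 ke: H, 2 ku: H, 3 me L, 4 glu L, 5 spo L, 6 ru L, 7 bi: H, 8 mip L, 9 fe:p H.
Parse left to right (heavy = foot alone; LL = one foot; stranded L unfooted): (ˈke:) (ˈku:) (me.ˈglu) (spo.ˈru) (ˈbi:) mip (ˈfe:p).
Foot heads: 1, 2, 4, 6, 7, 9.
Primary stress on the leftmost head = syllable 1.
Secondary stress on 2, 4, 6, 7, 9: ˈke:.ˌku:.me.ˌglu.spo.ˌru.ˌbi:.mip.ˌfe:p.

primary 1, secondary 2, 4, 6, 7, 9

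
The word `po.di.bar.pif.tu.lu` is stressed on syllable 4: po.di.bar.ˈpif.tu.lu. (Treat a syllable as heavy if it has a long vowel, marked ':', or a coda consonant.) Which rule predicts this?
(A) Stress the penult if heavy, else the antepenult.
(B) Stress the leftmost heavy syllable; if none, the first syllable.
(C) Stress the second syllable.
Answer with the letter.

A

Rule A → syllable 4 ✓.
Rule B → syllable 3 (observed: 4).
Rule C → syllable 2 (observed: 4).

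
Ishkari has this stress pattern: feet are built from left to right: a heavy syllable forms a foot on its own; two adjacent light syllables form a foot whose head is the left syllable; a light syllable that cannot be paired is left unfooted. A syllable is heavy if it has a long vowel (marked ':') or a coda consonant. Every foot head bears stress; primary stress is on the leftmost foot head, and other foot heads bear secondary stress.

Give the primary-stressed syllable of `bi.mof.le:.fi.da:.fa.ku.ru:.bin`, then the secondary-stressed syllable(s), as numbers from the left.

primary 2, secondary 3, 5, 6, 8, 9

Weights: 1 bi L, 2 mof H, 3 le: H, 4 fi L, 5 da: H, 6 fa L, 7 ku L, 8 ru: H, 9 bin H.
Parse left to right (heavy = foot alone; LL = one foot; stranded L unfooted): bi (ˈmof) (ˈle:) fi (ˈda:) (ˈfa.ku) (ˈru:) (ˈbin).
Foot heads: 2, 3, 5, 6, 8, 9.
Primary stress on the leftmost head = syllable 2.
Secondary stress on 3, 5, 6, 8, 9: bi.ˈmof.ˌle:.fi.ˌda:.ˌfa.ku.ˌru:.ˌbin.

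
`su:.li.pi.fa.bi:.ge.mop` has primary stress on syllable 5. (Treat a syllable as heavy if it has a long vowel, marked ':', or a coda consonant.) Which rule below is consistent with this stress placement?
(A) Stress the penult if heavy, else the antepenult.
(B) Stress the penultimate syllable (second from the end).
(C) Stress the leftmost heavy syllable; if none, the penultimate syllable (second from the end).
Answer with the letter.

A

Rule A → syllable 5 ✓.
Rule B → syllable 6 (observed: 5).
Rule C → syllable 1 (observed: 5).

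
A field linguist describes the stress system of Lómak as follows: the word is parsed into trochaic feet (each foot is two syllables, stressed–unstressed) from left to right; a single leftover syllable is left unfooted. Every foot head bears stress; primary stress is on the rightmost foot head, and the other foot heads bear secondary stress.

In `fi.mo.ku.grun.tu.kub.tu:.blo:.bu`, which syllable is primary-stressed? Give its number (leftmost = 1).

7

Parse left to right into trochaic (ˈσσ) feet: (ˈfi.mo) (ˈku.grun) (ˈtu.kub) (ˈtu:.blo:) bu. Syllable 9 is left unfooted.
Foot heads (stressed positions): 1, 3, 5, 7.
End Rule Rightmost: primary stress on the rightmost head = syllable 7.
Primary stress: syllable 7 → fi.mo.ku.grun.tu.kub.ˈtu:.blo:.bu.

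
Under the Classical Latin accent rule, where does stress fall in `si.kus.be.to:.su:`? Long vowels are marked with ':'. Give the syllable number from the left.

4

Classical Latin: stress the penult if heavy (long vowel or closed), else the antepenult.
Weights: 3 be L, 4 to: H, 5 su: H.
The penult (syllable 4, to:) is heavy, so it takes stress.
Stress on syllable 4: si.kus.be.ˈto:.su:.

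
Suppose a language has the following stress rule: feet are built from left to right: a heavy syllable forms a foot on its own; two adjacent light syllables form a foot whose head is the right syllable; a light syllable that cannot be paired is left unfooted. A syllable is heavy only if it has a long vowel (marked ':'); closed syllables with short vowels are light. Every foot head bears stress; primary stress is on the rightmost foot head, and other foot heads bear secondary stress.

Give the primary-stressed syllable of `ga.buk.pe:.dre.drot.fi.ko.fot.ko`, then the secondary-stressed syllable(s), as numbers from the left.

Weights: 1 ga L, 2 buk L, 3 pe: H, 4 dre L, 5 drot L, 6 fi L, 7 ko L, 8 fot L, 9 ko L.
Parse left to right (heavy = foot alone; LL = one foot; stranded L unfooted): (ga.ˈbuk) (ˈpe:) (dre.ˈdrot) (fi.ˈko) (fot.ˈko).
Foot heads: 2, 3, 5, 7, 9.
Primary stress on the rightmost head = syllable 9.
Secondary stress on 2, 3, 5, 7: ga.ˌbuk.ˌpe:.dre.ˌdrot.fi.ˌko.fot.ˈko.

primary 9, secondary 2, 3, 5, 7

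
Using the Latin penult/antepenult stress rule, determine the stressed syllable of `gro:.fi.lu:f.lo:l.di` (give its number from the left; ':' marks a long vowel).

4

Classical Latin: stress the penult if heavy (long vowel or closed), else the antepenult.
Weights: 3 lu:f H, 4 lo:l H, 5 di L.
The penult (syllable 4, lo:l) is heavy, so it takes stress.
Stress on syllable 4: gro:.fi.lu:f.ˈlo:l.di.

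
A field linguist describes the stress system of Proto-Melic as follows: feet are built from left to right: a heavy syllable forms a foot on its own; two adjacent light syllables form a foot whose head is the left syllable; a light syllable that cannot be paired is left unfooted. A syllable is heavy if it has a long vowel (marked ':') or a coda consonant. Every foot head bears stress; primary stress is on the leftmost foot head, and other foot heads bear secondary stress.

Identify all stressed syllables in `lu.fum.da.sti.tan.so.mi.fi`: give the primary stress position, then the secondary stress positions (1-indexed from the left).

primary 2, secondary 3, 5, 6

Weights: 1 lu L, 2 fum H, 3 da L, 4 sti L, 5 tan H, 6 so L, 7 mi L, 8 fi L.
Parse left to right (heavy = foot alone; LL = one foot; stranded L unfooted): lu (ˈfum) (ˈda.sti) (ˈtan) (ˈso.mi) fi.
Foot heads: 2, 3, 5, 6.
Primary stress on the leftmost head = syllable 2.
Secondary stress on 3, 5, 6: lu.ˈfum.ˌda.sti.ˌtan.ˌso.mi.fi.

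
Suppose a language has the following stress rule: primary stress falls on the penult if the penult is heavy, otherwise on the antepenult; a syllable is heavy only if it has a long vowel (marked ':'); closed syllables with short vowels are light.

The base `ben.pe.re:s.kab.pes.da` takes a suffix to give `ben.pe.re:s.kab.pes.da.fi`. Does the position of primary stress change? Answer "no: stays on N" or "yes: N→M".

yes: 4→5

Base `ben.pe.re:s.kab.pes.da` (6 syllables):
  Weights: 4 kab L, 5 pes L, 6 da L.
  The penult (syllable 5, pes) is light, so stress falls on the antepenult (syllable 4, kab).
  → primary stress on syllable 4.
Suffixed `ben.pe.re:s.kab.pes.da.fi` (7 syllables):
  Weights: 5 pes L, 6 da L, 7 fi L.
  The penult (syllable 6, da) is light, so stress falls on the antepenult (syllable 5, pes).
  → primary stress on syllable 5.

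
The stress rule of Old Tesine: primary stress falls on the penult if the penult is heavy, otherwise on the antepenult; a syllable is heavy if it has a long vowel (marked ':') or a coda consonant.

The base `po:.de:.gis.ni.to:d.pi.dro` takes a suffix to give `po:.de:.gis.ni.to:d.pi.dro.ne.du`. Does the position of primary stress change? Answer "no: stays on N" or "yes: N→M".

yes: 5→7

Base `po:.de:.gis.ni.to:d.pi.dro` (7 syllables):
  Weights: 5 to:d H, 6 pi L, 7 dro L.
  The penult (syllable 6, pi) is light, so stress falls on the antepenult (syllable 5, to:d).
  → primary stress on syllable 5.
Suffixed `po:.de:.gis.ni.to:d.pi.dro.ne.du` (9 syllables):
  Weights: 7 dro L, 8 ne L, 9 du L.
  The penult (syllable 8, ne) is light, so stress falls on the antepenult (syllable 7, dro).
  → primary stress on syllable 7.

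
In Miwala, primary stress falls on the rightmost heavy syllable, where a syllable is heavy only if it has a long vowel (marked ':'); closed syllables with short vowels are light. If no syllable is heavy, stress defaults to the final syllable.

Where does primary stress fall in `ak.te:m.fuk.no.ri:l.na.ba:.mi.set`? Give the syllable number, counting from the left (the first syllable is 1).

7

Weights: 1 ak L, 2 te:m H, 3 fuk L, 4 no L, 5 ri:l H, 6 na L, 7 ba: H, 8 mi L, 9 set L.
Heavy syllables in the domain: 2, 5, 7. The rightmost is syllable 7 (ba:).
Primary stress: syllable 7 → ak.te:m.fuk.no.ri:l.na.ˈba:.mi.set.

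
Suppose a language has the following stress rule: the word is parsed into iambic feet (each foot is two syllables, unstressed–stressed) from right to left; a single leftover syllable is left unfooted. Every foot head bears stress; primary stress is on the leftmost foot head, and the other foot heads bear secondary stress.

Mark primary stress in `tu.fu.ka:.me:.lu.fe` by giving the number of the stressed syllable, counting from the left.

2

Parse right to left into iambic (σˈσ) feet: (tu.ˈfu) (ka:.ˈme:) (lu.ˈfe).
Foot heads (stressed positions): 2, 4, 6.
End Rule Leftmost: primary stress on the leftmost head = syllable 2.
Primary stress: syllable 2 → tu.ˈfu.ka:.me:.lu.fe.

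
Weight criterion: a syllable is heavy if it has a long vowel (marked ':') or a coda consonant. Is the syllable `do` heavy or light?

light

`do`: short vowel, open (no coda). Short vowel, open → light.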